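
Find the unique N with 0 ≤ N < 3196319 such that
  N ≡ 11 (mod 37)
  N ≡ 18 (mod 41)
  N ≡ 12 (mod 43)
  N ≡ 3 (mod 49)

1452853

The moduli are pairwise coprime; M = 37·41·43·49 = 3196319.
M/37 = 86387; 86387 ≡ 29 (mod 37); 29·23 ≡ 1, so inverse 23.
M/41 = 77959; 77959 ≡ 18 (mod 41); 18·16 ≡ 1, so inverse 16.
M/43 = 74333; 74333 ≡ 29 (mod 43); 29·3 ≡ 1, so inverse 3.
M/49 = 65231; 65231 ≡ 12 (mod 49); 12·45 ≡ 1, so inverse 45.
N ≡ 11·86387·23 + 18·77959·16 + 12·74333·3 + 3·65231·45 = 55790276.
55790276 mod 3196319 = 1452853.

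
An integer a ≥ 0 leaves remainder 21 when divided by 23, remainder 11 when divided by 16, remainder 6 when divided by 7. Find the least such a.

251

The moduli are pairwise coprime; N = 23·16·7 = 2576.
N/23 = 112; 112 ≡ 20 (mod 23); 20·15 ≡ 1, so inverse 15.
N/16 = 161; 161 ≡ 1 (mod 16), inverse 1.
N/7 = 368; 368 ≡ 4 (mod 7); 4·2 ≡ 1, so inverse 2.
a ≡ 21·112·15 + 11·161·1 + 6·368·2 = 41467.
41467 mod 2576 = 251.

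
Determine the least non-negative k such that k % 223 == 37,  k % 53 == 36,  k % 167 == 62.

1506402

Combine the congruences pairwise.
From k ≡ 37 (mod 223) write k = 37 + 223t. Substituting into k ≡ 36 (mod 53) gives 223t ≡ 52 (mod 53), and since 11⁻¹ ≡ 29 (mod 53), t ≡ 24. Hence k ≡ 37 + 223·24 = 5389 (mod 11819).
From k ≡ 5389 (mod 11819) write k = 5389 + 11819t. Substituting into k ≡ 62 (mod 167) gives 11819t ≡ 17 (mod 167), and since 129⁻¹ ≡ 145 (mod 167), t ≡ 127. Hence k ≡ 5389 + 11819·127 = 1506402 (mod 1973773).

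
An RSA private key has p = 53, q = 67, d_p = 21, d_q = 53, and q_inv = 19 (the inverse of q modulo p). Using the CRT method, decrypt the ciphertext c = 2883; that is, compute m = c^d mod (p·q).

2118

m₁ = c^(d_p) mod p: c ≡ 21 (mod 53), and 21^21 mod 53 = 51.
m₂ = c^(d_q) mod q: c ≡ 2 (mod 67), and 2^53 mod 67 = 41.
h = q_inv·(m₁ − m₂) mod p = 19·(51 − 41) mod 53 = 31.
m = m₂ + h·q = 41 + 31·67 = 2118.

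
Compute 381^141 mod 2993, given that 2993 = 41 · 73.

Mod 41: 381 ≡ 12; by Fermat, exponent reduces to 141 mod 40 = 21; 12^21 ≡ 29 (mod 41).
Mod 73: 381 ≡ 16; by Fermat, exponent reduces to 141 mod 72 = 69; 16^69 ≡ 64 (mod 73).
Combine by CRT: x ≡ 29 (mod 41), x ≡ 64 (mod 73) ⇒ x ≡ 1013 (mod 2993).

1013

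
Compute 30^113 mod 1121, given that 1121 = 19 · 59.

Mod 19: 30 ≡ 11; by Fermat, exponent reduces to 113 mod 18 = 5; 11^5 ≡ 7 (mod 19).
Mod 59: 30 ≡ 30; by Fermat, exponent reduces to 113 mod 58 = 55; 30^55 ≡ 8 (mod 59).
Combine by CRT: x ≡ 7 (mod 19), x ≡ 8 (mod 59) ⇒ x ≡ 539 (mod 1121).

539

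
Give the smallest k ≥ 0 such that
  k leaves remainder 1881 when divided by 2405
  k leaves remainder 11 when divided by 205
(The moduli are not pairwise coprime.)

83651

gcd(2405, 205) = 5 and 5 | (11 − 1881), so the pair is consistent; merging gives k ≡ 83651 (mod 98605), where 98605 = lcm(2405, 205).
The solution is unique modulo lcm(2405, 205) = 98605.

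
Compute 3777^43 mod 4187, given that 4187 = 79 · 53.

2751

Mod 79: 3777 ≡ 64; 64^43 ≡ 65 (mod 79).
Mod 53: 3777 ≡ 14; 14^43 ≡ 48 (mod 53).
Combine by CRT: x ≡ 65 (mod 79), x ≡ 48 (mod 53) ⇒ x ≡ 2751 (mod 4187).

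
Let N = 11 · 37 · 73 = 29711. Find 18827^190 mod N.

Mod 11: 18827 ≡ 6; since 10 | 190, by Fermat 6^190 ≡ 1 (mod 11).
Mod 37: 18827 ≡ 31; by Fermat, exponent reduces to 190 mod 36 = 10; 31^10 ≡ 36 (mod 37).
Mod 73: 18827 ≡ 66; by Fermat, exponent reduces to 190 mod 72 = 46; 66^46 ≡ 3 (mod 73).
Combine by CRT: x ≡ 1 (mod 11), x ≡ 36 (mod 37), x ≡ 3 (mod 73) ⇒ x ≡ 16501 (mod 29711).

16501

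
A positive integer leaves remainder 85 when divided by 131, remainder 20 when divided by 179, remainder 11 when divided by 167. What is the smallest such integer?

The moduli are pairwise coprime; N = 131·179·167 = 3915983.
N/131 = 29893; 29893 ≡ 25 (mod 131); 25·21 ≡ 1, so inverse 21.
N/179 = 21877; 21877 ≡ 39 (mod 179); 39·101 ≡ 1, so inverse 101.
N/167 = 23449; 23449 ≡ 69 (mod 167); 69·46 ≡ 1, so inverse 46.
x ≡ 85·29893·21 + 20·21877·101 + 11·23449·46 = 109415739.
109415739 mod 3915983 = 3684198.

3684198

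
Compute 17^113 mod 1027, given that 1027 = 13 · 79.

Mod 13: 17 ≡ 4; by Fermat, exponent reduces to 113 mod 12 = 5; 4^5 ≡ 10 (mod 13).
Mod 79: 17 ≡ 17; by Fermat, exponent reduces to 113 mod 78 = 35; 17^35 ≡ 57 (mod 79).
Combine by CRT: x ≡ 10 (mod 13), x ≡ 57 (mod 79) ⇒ x ≡ 452 (mod 1027).

452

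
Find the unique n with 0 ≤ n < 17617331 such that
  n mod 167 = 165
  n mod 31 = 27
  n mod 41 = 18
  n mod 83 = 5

3785220

From n ≡ 165 (mod 167) write n = 165 + 167t. Substituting into n ≡ 27 (mod 31) gives 167t ≡ 17 (mod 31), and since 12⁻¹ ≡ 13 (mod 31), t ≡ 4. Hence n ≡ 165 + 167·4 = 833 (mod 5177).
From n ≡ 833 (mod 5177) write n = 833 + 5177t. Substituting into n ≡ 18 (mod 41) gives 5177t ≡ 5 (mod 41), and since 11⁻¹ ≡ 15 (mod 41), t ≡ 34. Hence n ≡ 833 + 5177·34 = 176851 (mod 212257).
From n ≡ 176851 (mod 212257) write n = 176851 + 212257t. Substituting into n ≡ 5 (mod 83) gives 212257t ≡ 27 (mod 83), and since 26⁻¹ ≡ 16 (mod 83), t ≡ 17. Hence n ≡ 176851 + 212257·17 = 3785220 (mod 17617331).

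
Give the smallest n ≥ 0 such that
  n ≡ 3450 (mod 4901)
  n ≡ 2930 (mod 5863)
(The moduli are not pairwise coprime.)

Combine the congruences pairwise.
gcd(4901, 5863) = 13 and 13 | (2930 − 3450), so the pair is consistent; merging gives n ≡ 782709 (mod 2210351), where 2210351 = lcm(4901, 5863).
The solution is unique modulo lcm(4901, 5863) = 2210351.

782709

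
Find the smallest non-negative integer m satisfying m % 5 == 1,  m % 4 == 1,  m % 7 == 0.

The moduli are pairwise coprime; N = 5·4·7 = 140.
N/5 = 28; 28 ≡ 3 (mod 5); 3·2 ≡ 1, so inverse 2.
N/4 = 35; 35 ≡ 3 (mod 4); 3·3 ≡ 1, so inverse 3.
N/7 = 20; 20 ≡ 6 (mod 7); 6·6 ≡ 1, so inverse 6.
m ≡ 1·28·2 + 1·35·3 + 0·20·6 = 161.
161 mod 140 = 21.

21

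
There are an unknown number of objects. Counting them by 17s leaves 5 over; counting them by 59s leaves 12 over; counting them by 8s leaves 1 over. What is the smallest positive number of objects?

From N ≡ 5 (mod 17) write N = 5 + 17t. Substituting into N ≡ 12 (mod 59) gives 17t ≡ 7 (mod 59), and since 17⁻¹ ≡ 7 (mod 59), t ≡ 49. Hence N ≡ 5 + 17·49 = 838 (mod 1003).
From N ≡ 838 (mod 1003) write N = 838 + 1003t. Substituting into N ≡ 1 (mod 8) gives 1003t ≡ 3 (mod 8), and since 3⁻¹ ≡ 3 (mod 8), t ≡ 1. Hence N ≡ 838 + 1003·1 = 1841 (mod 8024).

1841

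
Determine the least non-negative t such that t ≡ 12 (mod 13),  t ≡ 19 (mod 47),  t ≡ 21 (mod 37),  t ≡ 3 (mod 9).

The moduli are pairwise coprime; N = 13·47·37·9 = 203463.
N/13 = 15651; 15651 ≡ 12 (mod 13); 12·12 ≡ 1, so inverse 12.
N/47 = 4329; 4329 ≡ 5 (mod 47); 5·19 ≡ 1, so inverse 19.
N/37 = 5499; 5499 ≡ 23 (mod 37); 23·29 ≡ 1, so inverse 29.
N/9 = 22607; 22607 ≡ 8 (mod 9); 8·8 ≡ 1, so inverse 8.
t ≡ 12·15651·12 + 19·4329·19 + 21·5499·29 + 3·22607·8 = 7707972.
7707972 mod 203463 = 179841.

179841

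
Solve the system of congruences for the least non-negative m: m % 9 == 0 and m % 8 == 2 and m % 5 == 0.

The moduli are pairwise coprime; N = 9·8·5 = 360.
N/9 = 40; 40 ≡ 4 (mod 9); 4·7 ≡ 1, so inverse 7.
N/8 = 45; 45 ≡ 5 (mod 8); 5·5 ≡ 1, so inverse 5.
N/5 = 72; 72 ≡ 2 (mod 5); 2·3 ≡ 1, so inverse 3.
m ≡ 0·40·7 + 2·45·5 + 0·72·3 = 450.
450 mod 360 = 90.

90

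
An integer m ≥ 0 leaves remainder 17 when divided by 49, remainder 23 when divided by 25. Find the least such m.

Combine the congruences pairwise.
From m ≡ 17 (mod 49) write m = 17 + 49t. Substituting into m ≡ 23 (mod 25) gives 49t ≡ 6 (mod 25), and since 24⁻¹ ≡ 24 (mod 25), t ≡ 19. Hence m ≡ 17 + 49·19 = 948 (mod 1225).

948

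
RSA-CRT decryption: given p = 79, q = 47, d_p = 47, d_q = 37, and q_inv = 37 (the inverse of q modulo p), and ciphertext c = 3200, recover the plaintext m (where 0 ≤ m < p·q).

m₁ = c^(d_p) mod p: c ≡ 40 (mod 79), and 40^47 mod 79 = 25.
m₂ = c^(d_q) mod q: c ≡ 4 (mod 47), and 4^37 mod 47 = 32.
h = q_inv·(m₁ − m₂) mod p = 37·(25 − 32) mod 79 = 57.
m = m₂ + h·q = 32 + 57·47 = 2711.

2711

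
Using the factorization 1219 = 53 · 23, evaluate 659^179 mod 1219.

454

Mod 53: 659 ≡ 23; by Fermat, exponent reduces to 179 mod 52 = 23; 23^23 ≡ 30 (mod 53).
Mod 23: 659 ≡ 15; by Fermat, exponent reduces to 179 mod 22 = 3; 15^3 ≡ 17 (mod 23).
Combine by CRT: x ≡ 30 (mod 53), x ≡ 17 (mod 23) ⇒ x ≡ 454 (mod 1219).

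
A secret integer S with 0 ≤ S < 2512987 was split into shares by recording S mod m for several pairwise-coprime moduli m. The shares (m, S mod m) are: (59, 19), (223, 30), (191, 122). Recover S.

1912032

The moduli are pairwise coprime; N = 59·223·191 = 2512987.
N/59 = 42593; 42593 ≡ 54 (mod 59); 54·47 ≡ 1, so inverse 47.
N/223 = 11269; 11269 ≡ 119 (mod 223); 119·15 ≡ 1, so inverse 15.
N/191 = 13157; 13157 ≡ 169 (mod 191); 169·26 ≡ 1, so inverse 26.
S ≡ 19·42593·47 + 30·11269·15 + 122·13157·26 = 84840603.
84840603 mod 2512987 = 1912032.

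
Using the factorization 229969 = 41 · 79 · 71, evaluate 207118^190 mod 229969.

Mod 41: 207118 ≡ 27; by Fermat, exponent reduces to 190 mod 40 = 30; 27^30 ≡ 9 (mod 41).
Mod 79: 207118 ≡ 59; by Fermat, exponent reduces to 190 mod 78 = 34; 59^34 ≡ 76 (mod 79).
Mod 71: 207118 ≡ 11; by Fermat, exponent reduces to 190 mod 70 = 50; 11^50 ≡ 45 (mod 71).
Combine by CRT: x ≡ 9 (mod 41), x ≡ 76 (mod 79), x ≡ 45 (mod 71) ⇒ x ≡ 151914 (mod 229969).

151914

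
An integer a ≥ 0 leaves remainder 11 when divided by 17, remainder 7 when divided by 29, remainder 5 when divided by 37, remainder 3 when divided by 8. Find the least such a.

78075

The moduli are pairwise coprime; N = 17·29·37·8 = 145928.
N/17 = 8584; 8584 ≡ 16 (mod 17); 16·16 ≡ 1, so inverse 16.
N/29 = 5032; 5032 ≡ 15 (mod 29); 15·2 ≡ 1, so inverse 2.
N/37 = 3944; 3944 ≡ 22 (mod 37); 22·32 ≡ 1, so inverse 32.
N/8 = 18241; 18241 ≡ 1 (mod 8), inverse 1.
a ≡ 11·8584·16 + 7·5032·2 + 5·3944·32 + 3·18241·1 = 2266995.
2266995 mod 145928 = 78075.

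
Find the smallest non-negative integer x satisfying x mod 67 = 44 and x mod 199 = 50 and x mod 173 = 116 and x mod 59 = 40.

Combine the congruences pairwise.
From x ≡ 44 (mod 67) write x = 44 + 67t. Substituting into x ≡ 50 (mod 199) gives 67t ≡ 6 (mod 199), and since 67⁻¹ ≡ 101 (mod 199), t ≡ 9. Hence x ≡ 44 + 67·9 = 647 (mod 13333).
From x ≡ 647 (mod 13333) write x = 647 + 13333t. Substituting into x ≡ 116 (mod 173) gives 13333t ≡ 161 (mod 173), and since 12⁻¹ ≡ 101 (mod 173), t ≡ 172. Hence x ≡ 647 + 13333·172 = 2293923 (mod 2306609).
From x ≡ 2293923 (mod 2306609) write x = 2293923 + 2306609t. Substituting into x ≡ 40 (mod 59) gives 2306609t ≡ 37 (mod 59), and since 4⁻¹ ≡ 15 (mod 59), t ≡ 24. Hence x ≡ 2293923 + 2306609·24 = 57652539 (mod 136089931).

57652539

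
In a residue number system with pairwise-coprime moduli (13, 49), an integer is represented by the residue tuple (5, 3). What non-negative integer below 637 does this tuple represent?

From x ≡ 5 (mod 13) write x = 5 + 13t. Substituting into x ≡ 3 (mod 49) gives 13t ≡ 47 (mod 49), and since 13⁻¹ ≡ 34 (mod 49), t ≡ 30. Hence x ≡ 5 + 13·30 = 395 (mod 637).

395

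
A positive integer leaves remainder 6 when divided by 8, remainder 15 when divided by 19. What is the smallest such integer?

From k ≡ 6 (mod 8) write k = 6 + 8t. Substituting into k ≡ 15 (mod 19) gives 8t ≡ 9 (mod 19), and since 8⁻¹ ≡ 12 (mod 19), t ≡ 13. Hence k ≡ 6 + 8·13 = 110 (mod 152).

110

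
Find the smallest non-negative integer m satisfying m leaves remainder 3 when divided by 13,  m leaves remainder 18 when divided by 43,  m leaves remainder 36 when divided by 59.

23754

From m ≡ 3 (mod 13) write m = 3 + 13t. Substituting into m ≡ 18 (mod 43) gives 13t ≡ 15 (mod 43), and since 13⁻¹ ≡ 10 (mod 43), t ≡ 21. Hence m ≡ 3 + 13·21 = 276 (mod 559).
From m ≡ 276 (mod 559) write m = 276 + 559t. Substituting into m ≡ 36 (mod 59) gives 559t ≡ 55 (mod 59), and since 28⁻¹ ≡ 19 (mod 59), t ≡ 42. Hence m ≡ 276 + 559·42 = 23754 (mod 32981).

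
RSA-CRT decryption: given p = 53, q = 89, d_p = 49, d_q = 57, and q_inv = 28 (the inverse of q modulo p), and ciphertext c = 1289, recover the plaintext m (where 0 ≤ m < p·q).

m₁ = c^(d_p) mod p: c ≡ 17 (mod 53), and 17^49 mod 53 = 43.
m₂ = c^(d_q) mod q: c ≡ 43 (mod 89), and 43^57 mod 89 = 61.
h = q_inv·(m₁ − m₂) mod p = 28·(43 − 61) mod 53 = 26.
m = m₂ + h·q = 61 + 26·89 = 2375.

2375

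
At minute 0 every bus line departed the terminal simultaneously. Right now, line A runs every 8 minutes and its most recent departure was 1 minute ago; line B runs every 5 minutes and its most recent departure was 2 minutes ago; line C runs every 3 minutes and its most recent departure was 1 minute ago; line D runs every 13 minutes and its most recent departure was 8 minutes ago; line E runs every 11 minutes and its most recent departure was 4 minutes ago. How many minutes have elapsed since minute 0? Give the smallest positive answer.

697

The moduli are pairwise coprime; N = 8·5·3·13·11 = 17160.
N/8 = 2145; 2145 ≡ 1 (mod 8), inverse 1.
N/5 = 3432; 3432 ≡ 2 (mod 5); 2·3 ≡ 1, so inverse 3.
N/3 = 5720; 5720 ≡ 2 (mod 3); 2·2 ≡ 1, so inverse 2.
N/13 = 1320; 1320 ≡ 7 (mod 13); 7·2 ≡ 1, so inverse 2.
N/11 = 1560; 1560 ≡ 9 (mod 11); 9·5 ≡ 1, so inverse 5.
t ≡ 1·2145·1 + 2·3432·3 + 1·5720·2 + 8·1320·2 + 4·1560·5 = 86497.
86497 mod 17160 = 697.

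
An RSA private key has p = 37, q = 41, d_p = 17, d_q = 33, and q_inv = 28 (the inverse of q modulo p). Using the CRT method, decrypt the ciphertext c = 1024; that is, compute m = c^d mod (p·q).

m₁ = c^(d_p) mod p: c ≡ 25 (mod 37), and 25^17 mod 37 = 3.
m₂ = c^(d_q) mod q: c ≡ 40 (mod 41), and 40^33 mod 41 = 40.
h = q_inv·(m₁ − m₂) mod p = 28·(3 − 40) mod 37 = 0.
m = m₂ + h·q = 40 + 0·41 = 40.

40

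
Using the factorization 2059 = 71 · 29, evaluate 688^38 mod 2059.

Mod 71: 688 ≡ 49; 49^38 ≡ 2 (mod 71).
Mod 29: 688 ≡ 21; by Fermat, exponent reduces to 38 mod 28 = 10; 21^10 ≡ 4 (mod 29).
Combine by CRT: x ≡ 2 (mod 71), x ≡ 4 (mod 29) ⇒ x ≡ 1280 (mod 2059).

1280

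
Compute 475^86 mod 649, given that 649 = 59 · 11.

20

Mod 59: 475 ≡ 3; by Fermat, exponent reduces to 86 mod 58 = 28; 3^28 ≡ 20 (mod 59).
Mod 11: 475 ≡ 2; by Fermat, exponent reduces to 86 mod 10 = 6; 2^6 ≡ 9 (mod 11).
Combine by CRT: x ≡ 20 (mod 59), x ≡ 9 (mod 11) ⇒ x ≡ 20 (mod 649).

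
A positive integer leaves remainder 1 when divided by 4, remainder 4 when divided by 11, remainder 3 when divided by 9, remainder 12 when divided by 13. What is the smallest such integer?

1533

The moduli are pairwise coprime; N = 4·11·9·13 = 5148.
N/4 = 1287; 1287 ≡ 3 (mod 4); 3·3 ≡ 1, so inverse 3.
N/11 = 468; 468 ≡ 6 (mod 11); 6·2 ≡ 1, so inverse 2.
N/9 = 572; 572 ≡ 5 (mod 9); 5·2 ≡ 1, so inverse 2.
N/13 = 396; 396 ≡ 6 (mod 13); 6·11 ≡ 1, so inverse 11.
t ≡ 1·1287·3 + 4·468·2 + 3·572·2 + 12·396·11 = 63309.
63309 mod 5148 = 1533.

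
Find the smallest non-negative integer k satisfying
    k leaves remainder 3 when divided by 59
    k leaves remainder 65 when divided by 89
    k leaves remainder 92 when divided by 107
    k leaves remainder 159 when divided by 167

The moduli are pairwise coprime; N = 59·89·107·167 = 93830119.
N/59 = 1590341; 1590341 ≡ 55 (mod 59); 55·44 ≡ 1, so inverse 44.
N/89 = 1054271; 1054271 ≡ 66 (mod 89); 66·58 ≡ 1, so inverse 58.
N/107 = 876917; 876917 ≡ 52 (mod 107); 52·35 ≡ 1, so inverse 35.
N/167 = 561857; 561857 ≡ 69 (mod 167); 69·46 ≡ 1, so inverse 46.
k ≡ 3·1590341·44 + 65·1054271·58 + 92·876917·35 + 159·561857·46 = 11117621520.
11117621520 mod 93830119 = 45667478.

45667478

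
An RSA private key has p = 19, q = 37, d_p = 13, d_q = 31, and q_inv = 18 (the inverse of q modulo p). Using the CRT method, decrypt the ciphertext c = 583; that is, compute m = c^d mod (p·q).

395

m₁ = c^(d_p) mod p: c ≡ 13 (mod 19), and 13^13 mod 19 = 15.
m₂ = c^(d_q) mod q: c ≡ 28 (mod 37), and 28^31 mod 37 = 25.
h = q_inv·(m₁ − m₂) mod p = 18·(15 − 25) mod 19 = 10.
m = m₂ + h·q = 25 + 10·37 = 395.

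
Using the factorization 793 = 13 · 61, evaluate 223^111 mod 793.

Mod 13: 223 ≡ 2; by Fermat, exponent reduces to 111 mod 12 = 3; 2^3 ≡ 8 (mod 13).
Mod 61: 223 ≡ 40; by Fermat, exponent reduces to 111 mod 60 = 51; 40^51 ≡ 11 (mod 61).
Combine by CRT: x ≡ 8 (mod 13), x ≡ 11 (mod 61) ⇒ x ≡ 255 (mod 793).

255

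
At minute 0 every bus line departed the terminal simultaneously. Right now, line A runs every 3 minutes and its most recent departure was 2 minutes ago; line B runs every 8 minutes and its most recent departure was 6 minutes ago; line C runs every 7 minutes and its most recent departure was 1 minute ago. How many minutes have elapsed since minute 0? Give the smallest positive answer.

134

Combine the congruences pairwise.
From t ≡ 2 (mod 3) write t = 2 + 3s. Substituting into t ≡ 6 (mod 8) gives 3s ≡ 4 (mod 8), and since 3⁻¹ ≡ 3 (mod 8), s ≡ 4. Hence t ≡ 2 + 3·4 = 14 (mod 24).
From t ≡ 14 (mod 24) write t = 14 + 24s. Substituting into t ≡ 1 (mod 7) gives 24s ≡ 1 (mod 7), and since 3⁻¹ ≡ 5 (mod 7), s ≡ 5. Hence t ≡ 14 + 24·5 = 134 (mod 168).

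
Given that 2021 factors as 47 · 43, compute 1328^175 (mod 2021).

Mod 47: 1328 ≡ 12; by Fermat, exponent reduces to 175 mod 46 = 37; 12^37 ≡ 25 (mod 47).
Mod 43: 1328 ≡ 38; by Fermat, exponent reduces to 175 mod 42 = 7; 38^7 ≡ 6 (mod 43).
Combine by CRT: x ≡ 25 (mod 47), x ≡ 6 (mod 43) ⇒ x ≡ 307 (mod 2021).

307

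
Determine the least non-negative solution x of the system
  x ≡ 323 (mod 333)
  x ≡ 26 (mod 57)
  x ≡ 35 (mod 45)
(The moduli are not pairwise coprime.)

4985

gcd(333, 57) = 3 and 3 | (26 − 323), so the pair is consistent; merging gives x ≡ 4985 (mod 6327), where 6327 = lcm(333, 57).
gcd(6327, 45) = 9 and 9 | (35 − 4985), so the pair is consistent; merging gives x ≡ 4985 (mod 31635), where 31635 = lcm(6327, 45).
The solution is unique modulo lcm(333, 57, 45) = 31635.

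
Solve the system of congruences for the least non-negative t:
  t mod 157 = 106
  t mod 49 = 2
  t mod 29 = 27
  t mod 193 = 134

Combine the congruences pairwise.
From t ≡ 106 (mod 157) write t = 106 + 157s. Substituting into t ≡ 2 (mod 49) gives 157s ≡ 43 (mod 49), and since 10⁻¹ ≡ 5 (mod 49), s ≡ 19. Hence t ≡ 106 + 157·19 = 3089 (mod 7693).
From t ≡ 3089 (mod 7693) write t = 3089 + 7693s. Substituting into t ≡ 27 (mod 29) gives 7693s ≡ 12 (mod 29), and since 8⁻¹ ≡ 11 (mod 29), s ≡ 16. Hence t ≡ 3089 + 7693·16 = 126177 (mod 223097).
From t ≡ 126177 (mod 223097) write t = 126177 + 223097s. Substituting into t ≡ 134 (mod 193) gives 223097s ≡ 179 (mod 193), and since 182⁻¹ ≡ 35 (mod 193), s ≡ 89. Hence t ≡ 126177 + 223097·89 = 19981810 (mod 43057721).

19981810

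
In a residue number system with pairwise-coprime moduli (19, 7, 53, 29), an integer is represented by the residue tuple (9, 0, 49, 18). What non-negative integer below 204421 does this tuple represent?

The moduli are pairwise coprime; N = 19·7·53·29 = 204421.
N/19 = 10759; 10759 ≡ 5 (mod 19); 5·4 ≡ 1, so inverse 4.
N/7 = 29203; 29203 ≡ 6 (mod 7); 6·6 ≡ 1, so inverse 6.
N/53 = 3857; 3857 ≡ 41 (mod 53); 41·22 ≡ 1, so inverse 22.
N/29 = 7049; 7049 ≡ 2 (mod 29); 2·15 ≡ 1, so inverse 15.
x ≡ 9·10759·4 + 0·29203·6 + 49·3857·22 + 18·7049·15 = 6448400.
6448400 mod 204421 = 111349.

111349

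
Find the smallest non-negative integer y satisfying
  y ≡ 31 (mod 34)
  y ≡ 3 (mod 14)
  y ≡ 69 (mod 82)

6219

Combine the congruences pairwise.
gcd(34, 14) = 2 and 2 | (3 − 31), so the pair is consistent; merging gives y ≡ 31 (mod 238), where 238 = lcm(34, 14).
gcd(238, 82) = 2 and 2 | (69 − 31), so the pair is consistent; merging gives y ≡ 6219 (mod 9758), where 9758 = lcm(238, 82).
The solution is unique modulo lcm(34, 14, 82) = 9758.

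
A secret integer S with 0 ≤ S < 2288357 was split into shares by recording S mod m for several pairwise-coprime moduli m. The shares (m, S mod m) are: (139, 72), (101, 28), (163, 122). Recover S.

330197

Combine the congruences pairwise.
From S ≡ 72 (mod 139) write S = 72 + 139t. Substituting into S ≡ 28 (mod 101) gives 139t ≡ 57 (mod 101), and since 38⁻¹ ≡ 8 (mod 101), t ≡ 52. Hence S ≡ 72 + 139·52 = 7300 (mod 14039).
From S ≡ 7300 (mod 14039) write S = 7300 + 14039t. Substituting into S ≡ 122 (mod 163) gives 14039t ≡ 157 (mod 163), and since 21⁻¹ ≡ 132 (mod 163), t ≡ 23. Hence S ≡ 7300 + 14039·23 = 330197 (mod 2288357).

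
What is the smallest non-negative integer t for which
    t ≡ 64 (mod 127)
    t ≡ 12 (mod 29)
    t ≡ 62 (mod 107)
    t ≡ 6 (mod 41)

From t ≡ 64 (mod 127) write t = 64 + 127s. Substituting into t ≡ 12 (mod 29) gives 127s ≡ 6 (mod 29), and since 11⁻¹ ≡ 8 (mod 29), s ≡ 19. Hence t ≡ 64 + 127·19 = 2477 (mod 3683).
From t ≡ 2477 (mod 3683) write t = 2477 + 3683s. Substituting into t ≡ 62 (mod 107) gives 3683s ≡ 46 (mod 107), and since 45⁻¹ ≡ 88 (mod 107), s ≡ 89. Hence t ≡ 2477 + 3683·89 = 330264 (mod 394081).
From t ≡ 330264 (mod 394081) write t = 330264 + 394081s. Substituting into t ≡ 6 (mod 41) gives 394081s ≡ 38 (mod 41), and since 30⁻¹ ≡ 26 (mod 41), s ≡ 4. Hence t ≡ 330264 + 394081·4 = 1906588 (mod 16157321).

1906588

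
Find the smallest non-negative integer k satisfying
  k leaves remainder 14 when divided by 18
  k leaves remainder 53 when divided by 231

284

Combine the congruences pairwise.
gcd(18, 231) = 3 and 3 | (53 − 14), so the pair is consistent; merging gives k ≡ 284 (mod 1386), where 1386 = lcm(18, 231).
The solution is unique modulo lcm(18, 231) = 1386.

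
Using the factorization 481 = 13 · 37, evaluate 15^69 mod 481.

421

Mod 13: 15 ≡ 2; by Fermat, exponent reduces to 69 mod 12 = 9; 2^9 ≡ 5 (mod 13).
Mod 37: 15 ≡ 15; by Fermat, exponent reduces to 69 mod 36 = 33; 15^33 ≡ 14 (mod 37).
Combine by CRT: x ≡ 5 (mod 13), x ≡ 14 (mod 37) ⇒ x ≡ 421 (mod 481).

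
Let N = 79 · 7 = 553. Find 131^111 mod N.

62

Mod 79: 131 ≡ 52; by Fermat, exponent reduces to 111 mod 78 = 33; 52^33 ≡ 62 (mod 79).
Mod 7: 131 ≡ 5; by Fermat, exponent reduces to 111 mod 6 = 3; 5^3 ≡ 6 (mod 7).
Combine by CRT: x ≡ 62 (mod 79), x ≡ 6 (mod 7) ⇒ x ≡ 62 (mod 553).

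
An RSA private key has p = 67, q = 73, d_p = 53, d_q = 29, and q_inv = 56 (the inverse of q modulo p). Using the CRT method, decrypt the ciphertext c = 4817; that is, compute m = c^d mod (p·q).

m₁ = c^(d_p) mod p: c ≡ 60 (mod 67), and 60^53 mod 67 = 17.
m₂ = c^(d_q) mod q: c ≡ 72 (mod 73), and 72^29 mod 73 = 72.
h = q_inv·(m₁ − m₂) mod p = 56·(17 − 72) mod 67 = 2.
m = m₂ + h·q = 72 + 2·73 = 218.

218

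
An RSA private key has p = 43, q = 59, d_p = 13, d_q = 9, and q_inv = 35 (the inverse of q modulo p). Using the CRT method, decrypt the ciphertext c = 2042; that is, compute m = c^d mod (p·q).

m₁ = c^(d_p) mod p: c ≡ 21 (mod 43), and 21^13 mod 43 = 41.
m₂ = c^(d_q) mod q: c ≡ 36 (mod 59), and 36^9 mod 59 = 45.
h = q_inv·(m₁ − m₂) mod p = 35·(41 − 45) mod 43 = 32.
m = m₂ + h·q = 45 + 32·59 = 1933.

1933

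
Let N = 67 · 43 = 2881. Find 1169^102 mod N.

269

Mod 67: 1169 ≡ 30; by Fermat, exponent reduces to 102 mod 66 = 36; 30^36 ≡ 1 (mod 67).
Mod 43: 1169 ≡ 8; by Fermat, exponent reduces to 102 mod 42 = 18; 8^18 ≡ 11 (mod 43).
Combine by CRT: x ≡ 1 (mod 67), x ≡ 11 (mod 43) ⇒ x ≡ 269 (mod 2881).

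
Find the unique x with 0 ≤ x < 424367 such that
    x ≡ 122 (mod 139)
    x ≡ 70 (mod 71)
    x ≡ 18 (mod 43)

45297

From x ≡ 122 (mod 139) write x = 122 + 139t. Substituting into x ≡ 70 (mod 71) gives 139t ≡ 19 (mod 71), and since 68⁻¹ ≡ 47 (mod 71), t ≡ 41. Hence x ≡ 122 + 139·41 = 5821 (mod 9869).
From x ≡ 5821 (mod 9869) write x = 5821 + 9869t. Substituting into x ≡ 18 (mod 43) gives 9869t ≡ 2 (mod 43), and since 22⁻¹ ≡ 2 (mod 43), t ≡ 4. Hence x ≡ 5821 + 9869·4 = 45297 (mod 424367).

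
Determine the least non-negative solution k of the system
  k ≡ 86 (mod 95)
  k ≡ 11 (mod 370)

751

Combine the congruences pairwise.
gcd(95, 370) = 5 and 5 | (11 − 86), so the pair is consistent; merging gives k ≡ 751 (mod 7030), where 7030 = lcm(95, 370).
The solution is unique modulo lcm(95, 370) = 7030.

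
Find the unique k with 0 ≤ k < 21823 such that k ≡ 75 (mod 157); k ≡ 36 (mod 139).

Combine the congruences pairwise.
From k ≡ 75 (mod 157) write k = 75 + 157t. Substituting into k ≡ 36 (mod 139) gives 157t ≡ 100 (mod 139), and since 18⁻¹ ≡ 85 (mod 139), t ≡ 21. Hence k ≡ 75 + 157·21 = 3372 (mod 21823).

3372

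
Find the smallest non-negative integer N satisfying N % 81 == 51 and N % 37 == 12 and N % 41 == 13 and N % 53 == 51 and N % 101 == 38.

611688156

From N ≡ 51 (mod 81) write N = 51 + 81t. Substituting into N ≡ 12 (mod 37) gives 81t ≡ 35 (mod 37), and since 7⁻¹ ≡ 16 (mod 37), t ≡ 5. Hence N ≡ 51 + 81·5 = 456 (mod 2997).
From N ≡ 456 (mod 2997) write N = 456 + 2997t. Substituting into N ≡ 13 (mod 41) gives 2997t ≡ 8 (mod 41), and since 4⁻¹ ≡ 31 (mod 41), t ≡ 2. Hence N ≡ 456 + 2997·2 = 6450 (mod 122877).
From N ≡ 6450 (mod 122877) write N = 6450 + 122877t. Substituting into N ≡ 51 (mod 53) gives 122877t ≡ 14 (mod 53), and since 23⁻¹ ≡ 30 (mod 53), t ≡ 49. Hence N ≡ 6450 + 122877·49 = 6027423 (mod 6512481).
From N ≡ 6027423 (mod 6512481) write N = 6027423 + 6512481t. Substituting into N ≡ 38 (mod 101) gives 6512481t ≡ 93 (mod 101), and since 1⁻¹ ≡ 1 (mod 101), t ≡ 93. Hence N ≡ 6027423 + 6512481·93 = 611688156 (mod 657760581).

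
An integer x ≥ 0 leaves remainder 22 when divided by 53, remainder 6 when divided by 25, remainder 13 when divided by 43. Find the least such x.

Combine the congruences pairwise.
From x ≡ 22 (mod 53) write x = 22 + 53t. Substituting into x ≡ 6 (mod 25) gives 53t ≡ 9 (mod 25), and since 3⁻¹ ≡ 17 (mod 25), t ≡ 3. Hence x ≡ 22 + 53·3 = 181 (mod 1325).
From x ≡ 181 (mod 1325) write x = 181 + 1325t. Substituting into x ≡ 13 (mod 43) gives 1325t ≡ 4 (mod 43), and since 35⁻¹ ≡ 16 (mod 43), t ≡ 21. Hence x ≡ 181 + 1325·21 = 28006 (mod 56975).

28006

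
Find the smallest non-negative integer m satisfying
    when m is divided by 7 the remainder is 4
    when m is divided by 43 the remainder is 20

235

From m ≡ 4 (mod 7) write m = 4 + 7t. Substituting into m ≡ 20 (mod 43) gives 7t ≡ 16 (mod 43), and since 7⁻¹ ≡ 37 (mod 43), t ≡ 33. Hence m ≡ 4 + 7·33 = 235 (mod 301).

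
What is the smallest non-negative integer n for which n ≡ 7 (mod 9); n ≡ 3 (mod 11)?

Combine the congruences pairwise.
From n ≡ 7 (mod 9) write n = 7 + 9t. Substituting into n ≡ 3 (mod 11) gives 9t ≡ 7 (mod 11), and since 9⁻¹ ≡ 5 (mod 11), t ≡ 2. Hence n ≡ 7 + 9·2 = 25 (mod 99).

25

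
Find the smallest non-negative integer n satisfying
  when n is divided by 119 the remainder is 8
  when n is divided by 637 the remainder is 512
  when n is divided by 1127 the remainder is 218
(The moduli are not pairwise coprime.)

gcd(119, 637) = 7 and 7 | (512 − 8), so the pair is consistent; merging gives n ≡ 3697 (mod 10829), where 10829 = lcm(119, 637).
gcd(10829, 1127) = 49 and 49 | (218 − 3697), so the pair is consistent; merging gives n ≡ 144474 (mod 249067), where 249067 = lcm(10829, 1127).
The solution is unique modulo lcm(119, 637, 1127) = 249067.

144474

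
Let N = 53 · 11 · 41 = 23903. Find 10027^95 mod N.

9470

Mod 53: 10027 ≡ 10; by Fermat, exponent reduces to 95 mod 52 = 43; 10^43 ≡ 36 (mod 53).
Mod 11: 10027 ≡ 6; by Fermat, exponent reduces to 95 mod 10 = 5; 6^5 ≡ 10 (mod 11).
Mod 41: 10027 ≡ 23; by Fermat, exponent reduces to 95 mod 40 = 15; 23^15 ≡ 40 (mod 41).
Combine by CRT: x ≡ 36 (mod 53), x ≡ 10 (mod 11), x ≡ 40 (mod 41) ⇒ x ≡ 9470 (mod 23903).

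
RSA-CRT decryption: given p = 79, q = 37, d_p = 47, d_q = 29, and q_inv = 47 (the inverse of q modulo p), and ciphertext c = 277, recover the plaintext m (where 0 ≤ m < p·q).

m₁ = c^(d_p) mod p: c ≡ 40 (mod 79), and 40^47 mod 79 = 25.
m₂ = c^(d_q) mod q: c ≡ 18 (mod 37), and 18^29 mod 37 = 20.
h = q_inv·(m₁ − m₂) mod p = 47·(25 − 20) mod 79 = 77.
m = m₂ + h·q = 20 + 77·37 = 2869.

2869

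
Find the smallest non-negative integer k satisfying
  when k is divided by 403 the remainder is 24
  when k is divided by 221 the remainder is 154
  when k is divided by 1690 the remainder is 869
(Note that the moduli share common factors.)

Combine the congruences pairwise.
gcd(403, 221) = 13 and 13 | (154 − 24), so the pair is consistent; merging gives k ≡ 3248 (mod 6851), where 6851 = lcm(403, 221).
gcd(6851, 1690) = 13 and 13 | (869 − 3248), so the pair is consistent; merging gives k ≡ 78609 (mod 890630), where 890630 = lcm(6851, 1690).
The solution is unique modulo lcm(403, 221, 1690) = 890630.

78609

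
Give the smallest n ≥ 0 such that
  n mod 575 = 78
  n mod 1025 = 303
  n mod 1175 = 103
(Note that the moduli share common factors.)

Combine the congruences pairwise.
gcd(575, 1025) = 25 and 25 | (303 − 78), so the pair is consistent; merging gives n ≡ 11578 (mod 23575), where 23575 = lcm(575, 1025).
gcd(23575, 1175) = 25 and 25 | (103 − 11578), so the pair is consistent; merging gives n ≡ 836703 (mod 1108025), where 1108025 = lcm(23575, 1175).
The solution is unique modulo lcm(575, 1025, 1175) = 1108025.

836703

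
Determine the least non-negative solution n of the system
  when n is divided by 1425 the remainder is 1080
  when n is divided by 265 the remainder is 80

62355

gcd(1425, 265) = 5 and 5 | (80 − 1080), so the pair is consistent; merging gives n ≡ 62355 (mod 75525), where 75525 = lcm(1425, 265).
The solution is unique modulo lcm(1425, 265) = 75525.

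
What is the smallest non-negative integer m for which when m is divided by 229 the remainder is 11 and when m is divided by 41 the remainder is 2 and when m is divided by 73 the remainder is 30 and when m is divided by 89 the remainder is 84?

The moduli are pairwise coprime; N = 229·41·73·89 = 61000333.
N/229 = 266377; 266377 ≡ 50 (mod 229); 50·142 ≡ 1, so inverse 142.
N/41 = 1487813; 1487813 ≡ 5 (mod 41); 5·33 ≡ 1, so inverse 33.
N/73 = 835621; 835621 ≡ 63 (mod 73); 63·51 ≡ 1, so inverse 51.
N/89 = 685397; 685397 ≡ 8 (mod 89); 8·78 ≡ 1, so inverse 78.
m ≡ 11·266377·142 + 2·1487813·33 + 30·835621·51 + 84·685397·78 = 6283497806.
6283497806 mod 61000333 = 463507.

463507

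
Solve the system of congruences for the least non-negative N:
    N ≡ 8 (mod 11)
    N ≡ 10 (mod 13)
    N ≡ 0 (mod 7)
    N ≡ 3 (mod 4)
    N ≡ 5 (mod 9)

27167

From N ≡ 8 (mod 11) write N = 8 + 11t. Substituting into N ≡ 10 (mod 13) gives 11t ≡ 2 (mod 13), and since 11⁻¹ ≡ 6 (mod 13), t ≡ 12. Hence N ≡ 8 + 11·12 = 140 (mod 143).
From N ≡ 140 (mod 143) write N = 140 + 143t. Substituting into N ≡ 0 (mod 7) gives 143t ≡ 0 (mod 7), and since 3⁻¹ ≡ 5 (mod 7), t ≡ 0. Hence N ≡ 140 + 143·0 = 140 (mod 1001).
From N ≡ 140 (mod 1001) write N = 140 + 1001t. Substituting into N ≡ 3 (mod 4) gives 1001t ≡ 3 (mod 4), and since 1⁻¹ ≡ 1 (mod 4), t ≡ 3. Hence N ≡ 140 + 1001·3 = 3143 (mod 4004).
From N ≡ 3143 (mod 4004) write N = 3143 + 4004t. Substituting into N ≡ 5 (mod 9) gives 4004t ≡ 3 (mod 9), and since 8⁻¹ ≡ 8 (mod 9), t ≡ 6. Hence N ≡ 3143 + 4004·6 = 27167 (mod 36036).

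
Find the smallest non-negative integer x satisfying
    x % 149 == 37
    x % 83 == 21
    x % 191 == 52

From x ≡ 37 (mod 149) write x = 37 + 149t. Substituting into x ≡ 21 (mod 83) gives 149t ≡ 67 (mod 83), and since 66⁻¹ ≡ 39 (mod 83), t ≡ 40. Hence x ≡ 37 + 149·40 = 5997 (mod 12367).
From x ≡ 5997 (mod 12367) write x = 5997 + 12367t. Substituting into x ≡ 52 (mod 191) gives 12367t ≡ 167 (mod 191), and since 143⁻¹ ≡ 187 (mod 191), t ≡ 96. Hence x ≡ 5997 + 12367·96 = 1193229 (mod 2362097).

1193229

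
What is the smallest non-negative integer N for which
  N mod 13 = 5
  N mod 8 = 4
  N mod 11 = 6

1084

The moduli are pairwise coprime; M = 13·8·11 = 1144.
M/13 = 88; 88 ≡ 10 (mod 13); 10·4 ≡ 1, so inverse 4.
M/8 = 143; 143 ≡ 7 (mod 8); 7·7 ≡ 1, so inverse 7.
M/11 = 104; 104 ≡ 5 (mod 11); 5·9 ≡ 1, so inverse 9.
N ≡ 5·88·4 + 4·143·7 + 6·104·9 = 11380.
11380 mod 1144 = 1084.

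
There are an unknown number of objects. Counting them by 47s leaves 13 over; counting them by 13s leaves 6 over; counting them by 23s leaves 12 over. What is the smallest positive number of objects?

7533

The moduli are pairwise coprime; M = 47·13·23 = 14053.
M/47 = 299; 299 ≡ 17 (mod 47); 17·36 ≡ 1, so inverse 36.
M/13 = 1081; 1081 ≡ 2 (mod 13); 2·7 ≡ 1, so inverse 7.
M/23 = 611; 611 ≡ 13 (mod 23); 13·16 ≡ 1, so inverse 16.
N ≡ 13·299·36 + 6·1081·7 + 12·611·16 = 302646.
302646 mod 14053 = 7533.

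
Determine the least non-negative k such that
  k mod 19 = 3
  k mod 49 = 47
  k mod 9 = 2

3575

The moduli are pairwise coprime; N = 19·49·9 = 8379.
N/19 = 441; 441 ≡ 4 (mod 19); 4·5 ≡ 1, so inverse 5.
N/49 = 171; 171 ≡ 24 (mod 49); 24·47 ≡ 1, so inverse 47.
N/9 = 931; 931 ≡ 4 (mod 9); 4·7 ≡ 1, so inverse 7.
k ≡ 3·441·5 + 47·171·47 + 2·931·7 = 397388.
397388 mod 8379 = 3575.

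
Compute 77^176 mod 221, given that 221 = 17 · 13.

Mod 17: 77 ≡ 9; since 16 | 176, by Fermat 9^176 ≡ 1 (mod 17).
Mod 13: 77 ≡ 12; by Fermat, exponent reduces to 176 mod 12 = 8; 12^8 ≡ 1 (mod 13).
Combine by CRT: x ≡ 1 (mod 17), x ≡ 1 (mod 13) ⇒ x ≡ 1 (mod 221).

1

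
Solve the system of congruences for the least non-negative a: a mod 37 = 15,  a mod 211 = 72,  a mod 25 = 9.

From a ≡ 15 (mod 37) write a = 15 + 37t. Substituting into a ≡ 72 (mod 211) gives 37t ≡ 57 (mod 211), and since 37⁻¹ ≡ 154 (mod 211), t ≡ 127. Hence a ≡ 15 + 37·127 = 4714 (mod 7807).
From a ≡ 4714 (mod 7807) write a = 4714 + 7807t. Substituting into a ≡ 9 (mod 25) gives 7807t ≡ 20 (mod 25), and since 7⁻¹ ≡ 18 (mod 25), t ≡ 10. Hence a ≡ 4714 + 7807·10 = 82784 (mod 195175).

82784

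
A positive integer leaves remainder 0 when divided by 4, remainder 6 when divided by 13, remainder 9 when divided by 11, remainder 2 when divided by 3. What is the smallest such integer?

The moduli are pairwise coprime; N = 4·13·11·3 = 1716.
N/4 = 429; 429 ≡ 1 (mod 4), inverse 1.
N/13 = 132; 132 ≡ 2 (mod 13); 2·7 ≡ 1, so inverse 7.
N/11 = 156; 156 ≡ 2 (mod 11); 2·6 ≡ 1, so inverse 6.
N/3 = 572; 572 ≡ 2 (mod 3); 2·2 ≡ 1, so inverse 2.
a ≡ 0·429·1 + 6·132·7 + 9·156·6 + 2·572·2 = 16256.
16256 mod 1716 = 812.

812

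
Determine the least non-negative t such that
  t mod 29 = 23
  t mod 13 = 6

110

Combine the congruences pairwise.
From t ≡ 23 (mod 29) write t = 23 + 29s. Substituting into t ≡ 6 (mod 13) gives 29s ≡ 9 (mod 13), and since 3⁻¹ ≡ 9 (mod 13), s ≡ 3. Hence t ≡ 23 + 29·3 = 110 (mod 377).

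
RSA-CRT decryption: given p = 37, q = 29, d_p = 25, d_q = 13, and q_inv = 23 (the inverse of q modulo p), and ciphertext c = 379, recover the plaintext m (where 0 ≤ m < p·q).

m₁ = c^(d_p) mod p: c ≡ 9 (mod 37), and 9^25 mod 37 = 16.
m₂ = c^(d_q) mod q: c ≡ 2 (mod 29), and 2^13 mod 29 = 14.
h = q_inv·(m₁ − m₂) mod p = 23·(16 − 14) mod 37 = 9.
m = m₂ + h·q = 14 + 9·29 = 275.

275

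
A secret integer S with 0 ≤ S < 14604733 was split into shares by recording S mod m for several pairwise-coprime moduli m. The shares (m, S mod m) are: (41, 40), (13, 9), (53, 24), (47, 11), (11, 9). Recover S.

The moduli are pairwise coprime; N = 41·13·53·47·11 = 14604733.
N/41 = 356213; 356213 ≡ 5 (mod 41); 5·33 ≡ 1, so inverse 33.
N/13 = 1123441; 1123441 ≡ 7 (mod 13); 7·2 ≡ 1, so inverse 2.
N/53 = 275561; 275561 ≡ 14 (mod 53); 14·19 ≡ 1, so inverse 19.
N/47 = 310739; 310739 ≡ 22 (mod 47); 22·15 ≡ 1, so inverse 15.
N/11 = 1327703; 1327703 ≡ 3 (mod 11); 3·4 ≡ 1, so inverse 4.
S ≡ 40·356213·33 + 9·1123441·2 + 24·275561·19 + 11·310739·15 + 9·1327703·4 = 715148157.
715148157 mod 14604733 = 14120973.

14120973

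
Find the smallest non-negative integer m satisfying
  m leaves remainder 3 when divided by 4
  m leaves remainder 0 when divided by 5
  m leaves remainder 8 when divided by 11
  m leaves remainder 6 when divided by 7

The moduli are pairwise coprime; N = 4·5·11·7 = 1540.
N/4 = 385; 385 ≡ 1 (mod 4), inverse 1.
N/5 = 308; 308 ≡ 3 (mod 5); 3·2 ≡ 1, so inverse 2.
N/11 = 140; 140 ≡ 8 (mod 11); 8·7 ≡ 1, so inverse 7.
N/7 = 220; 220 ≡ 3 (mod 7); 3·5 ≡ 1, so inverse 5.
m ≡ 3·385·1 + 0·308·2 + 8·140·7 + 6·220·5 = 15595.
15595 mod 1540 = 195.

195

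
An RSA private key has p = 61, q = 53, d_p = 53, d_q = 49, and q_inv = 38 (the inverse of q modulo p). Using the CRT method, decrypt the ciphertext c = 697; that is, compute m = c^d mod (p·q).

m₁ = c^(d_p) mod p: c ≡ 26 (mod 61), and 26^53 mod 61 = 18.
m₂ = c^(d_q) mod q: c ≡ 8 (mod 53), and 8^49 mod 53 = 50.
h = q_inv·(m₁ − m₂) mod p = 38·(18 − 50) mod 61 = 4.
m = m₂ + h·q = 50 + 4·53 = 262.

262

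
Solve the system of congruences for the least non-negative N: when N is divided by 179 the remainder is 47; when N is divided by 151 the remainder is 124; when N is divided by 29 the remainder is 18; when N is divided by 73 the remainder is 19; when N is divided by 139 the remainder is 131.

3002915682

Combine the congruences pairwise.
From N ≡ 47 (mod 179) write N = 47 + 179t. Substituting into N ≡ 124 (mod 151) gives 179t ≡ 77 (mod 151), and since 28⁻¹ ≡ 27 (mod 151), t ≡ 116. Hence N ≡ 47 + 179·116 = 20811 (mod 27029).
From N ≡ 20811 (mod 27029) write N = 20811 + 27029t. Substituting into N ≡ 18 (mod 29) gives 27029t ≡ 0 (mod 29), and since 1⁻¹ ≡ 1 (mod 29), t ≡ 0. Hence N ≡ 20811 + 27029·0 = 20811 (mod 783841).
From N ≡ 20811 (mod 783841) write N = 20811 + 783841t. Substituting into N ≡ 19 (mod 73) gives 783841t ≡ 13 (mod 73), and since 40⁻¹ ≡ 42 (mod 73), t ≡ 35. Hence N ≡ 20811 + 783841·35 = 27455246 (mod 57220393).
From N ≡ 27455246 (mod 57220393) write N = 27455246 + 57220393t. Substituting into N ≡ 131 (mod 139) gives 57220393t ≡ 26 (mod 139), and since 70⁻¹ ≡ 2 (mod 139), t ≡ 52. Hence N ≡ 27455246 + 57220393·52 = 3002915682 (mod 7953634627).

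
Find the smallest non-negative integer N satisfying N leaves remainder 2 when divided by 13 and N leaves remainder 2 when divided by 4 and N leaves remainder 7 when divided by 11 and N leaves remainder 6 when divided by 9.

The moduli are pairwise coprime; M = 13·4·11·9 = 5148.
M/13 = 396; 396 ≡ 6 (mod 13); 6·11 ≡ 1, so inverse 11.
M/4 = 1287; 1287 ≡ 3 (mod 4); 3·3 ≡ 1, so inverse 3.
M/11 = 468; 468 ≡ 6 (mod 11); 6·2 ≡ 1, so inverse 2.
M/9 = 572; 572 ≡ 5 (mod 9); 5·2 ≡ 1, so inverse 2.
N ≡ 2·396·11 + 2·1287·3 + 7·468·2 + 6·572·2 = 29850.
29850 mod 5148 = 4110.

4110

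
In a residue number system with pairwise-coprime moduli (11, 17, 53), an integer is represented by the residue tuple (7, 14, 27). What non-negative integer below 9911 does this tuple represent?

4638

Combine the congruences pairwise.
From x ≡ 7 (mod 11) write x = 7 + 11t. Substituting into x ≡ 14 (mod 17) gives 11t ≡ 7 (mod 17), and since 11⁻¹ ≡ 14 (mod 17), t ≡ 13. Hence x ≡ 7 + 11·13 = 150 (mod 187).
From x ≡ 150 (mod 187) write x = 150 + 187t. Substituting into x ≡ 27 (mod 53) gives 187t ≡ 36 (mod 53), and since 28⁻¹ ≡ 36 (mod 53), t ≡ 24. Hence x ≡ 150 + 187·24 = 4638 (mod 9911).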